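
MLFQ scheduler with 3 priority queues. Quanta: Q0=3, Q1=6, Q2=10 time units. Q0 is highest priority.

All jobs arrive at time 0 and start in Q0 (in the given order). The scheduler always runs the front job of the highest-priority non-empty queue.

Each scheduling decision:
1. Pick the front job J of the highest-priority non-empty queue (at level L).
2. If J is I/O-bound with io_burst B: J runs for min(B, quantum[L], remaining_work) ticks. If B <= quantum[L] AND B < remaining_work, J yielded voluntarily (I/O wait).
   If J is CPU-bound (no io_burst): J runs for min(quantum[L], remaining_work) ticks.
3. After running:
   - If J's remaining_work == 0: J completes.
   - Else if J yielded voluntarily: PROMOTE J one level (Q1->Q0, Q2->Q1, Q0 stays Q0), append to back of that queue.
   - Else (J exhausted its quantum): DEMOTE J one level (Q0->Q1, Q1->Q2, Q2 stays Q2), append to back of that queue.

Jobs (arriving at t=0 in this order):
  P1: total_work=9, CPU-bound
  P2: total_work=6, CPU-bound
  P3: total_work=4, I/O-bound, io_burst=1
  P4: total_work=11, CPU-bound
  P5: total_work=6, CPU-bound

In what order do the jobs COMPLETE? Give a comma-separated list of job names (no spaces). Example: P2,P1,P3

t=0-3: P1@Q0 runs 3, rem=6, quantum used, demote→Q1. Q0=[P2,P3,P4,P5] Q1=[P1] Q2=[]
t=3-6: P2@Q0 runs 3, rem=3, quantum used, demote→Q1. Q0=[P3,P4,P5] Q1=[P1,P2] Q2=[]
t=6-7: P3@Q0 runs 1, rem=3, I/O yield, promote→Q0. Q0=[P4,P5,P3] Q1=[P1,P2] Q2=[]
t=7-10: P4@Q0 runs 3, rem=8, quantum used, demote→Q1. Q0=[P5,P3] Q1=[P1,P2,P4] Q2=[]
t=10-13: P5@Q0 runs 3, rem=3, quantum used, demote→Q1. Q0=[P3] Q1=[P1,P2,P4,P5] Q2=[]
t=13-14: P3@Q0 runs 1, rem=2, I/O yield, promote→Q0. Q0=[P3] Q1=[P1,P2,P4,P5] Q2=[]
t=14-15: P3@Q0 runs 1, rem=1, I/O yield, promote→Q0. Q0=[P3] Q1=[P1,P2,P4,P5] Q2=[]
t=15-16: P3@Q0 runs 1, rem=0, completes. Q0=[] Q1=[P1,P2,P4,P5] Q2=[]
t=16-22: P1@Q1 runs 6, rem=0, completes. Q0=[] Q1=[P2,P4,P5] Q2=[]
t=22-25: P2@Q1 runs 3, rem=0, completes. Q0=[] Q1=[P4,P5] Q2=[]
t=25-31: P4@Q1 runs 6, rem=2, quantum used, demote→Q2. Q0=[] Q1=[P5] Q2=[P4]
t=31-34: P5@Q1 runs 3, rem=0, completes. Q0=[] Q1=[] Q2=[P4]
t=34-36: P4@Q2 runs 2, rem=0, completes. Q0=[] Q1=[] Q2=[]

Answer: P3,P1,P2,P5,P4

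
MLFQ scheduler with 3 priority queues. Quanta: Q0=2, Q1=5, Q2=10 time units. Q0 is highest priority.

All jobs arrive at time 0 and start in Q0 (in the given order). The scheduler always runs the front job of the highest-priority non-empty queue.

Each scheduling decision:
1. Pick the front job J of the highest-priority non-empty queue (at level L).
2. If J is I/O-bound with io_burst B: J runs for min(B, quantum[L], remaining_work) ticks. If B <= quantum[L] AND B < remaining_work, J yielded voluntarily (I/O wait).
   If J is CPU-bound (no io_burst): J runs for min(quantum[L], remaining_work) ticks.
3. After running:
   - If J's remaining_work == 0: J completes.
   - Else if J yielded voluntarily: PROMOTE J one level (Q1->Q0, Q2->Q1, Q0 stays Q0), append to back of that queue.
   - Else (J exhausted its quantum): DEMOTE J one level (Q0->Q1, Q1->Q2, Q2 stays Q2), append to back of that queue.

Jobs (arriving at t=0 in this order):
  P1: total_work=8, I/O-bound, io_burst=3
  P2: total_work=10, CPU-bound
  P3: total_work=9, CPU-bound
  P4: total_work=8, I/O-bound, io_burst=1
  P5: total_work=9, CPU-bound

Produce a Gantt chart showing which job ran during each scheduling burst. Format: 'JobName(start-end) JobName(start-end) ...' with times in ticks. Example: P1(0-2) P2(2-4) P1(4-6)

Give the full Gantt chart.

t=0-2: P1@Q0 runs 2, rem=6, quantum used, demote→Q1. Q0=[P2,P3,P4,P5] Q1=[P1] Q2=[]
t=2-4: P2@Q0 runs 2, rem=8, quantum used, demote→Q1. Q0=[P3,P4,P5] Q1=[P1,P2] Q2=[]
t=4-6: P3@Q0 runs 2, rem=7, quantum used, demote→Q1. Q0=[P4,P5] Q1=[P1,P2,P3] Q2=[]
t=6-7: P4@Q0 runs 1, rem=7, I/O yield, promote→Q0. Q0=[P5,P4] Q1=[P1,P2,P3] Q2=[]
t=7-9: P5@Q0 runs 2, rem=7, quantum used, demote→Q1. Q0=[P4] Q1=[P1,P2,P3,P5] Q2=[]
t=9-10: P4@Q0 runs 1, rem=6, I/O yield, promote→Q0. Q0=[P4] Q1=[P1,P2,P3,P5] Q2=[]
t=10-11: P4@Q0 runs 1, rem=5, I/O yield, promote→Q0. Q0=[P4] Q1=[P1,P2,P3,P5] Q2=[]
t=11-12: P4@Q0 runs 1, rem=4, I/O yield, promote→Q0. Q0=[P4] Q1=[P1,P2,P3,P5] Q2=[]
t=12-13: P4@Q0 runs 1, rem=3, I/O yield, promote→Q0. Q0=[P4] Q1=[P1,P2,P3,P5] Q2=[]
t=13-14: P4@Q0 runs 1, rem=2, I/O yield, promote→Q0. Q0=[P4] Q1=[P1,P2,P3,P5] Q2=[]
t=14-15: P4@Q0 runs 1, rem=1, I/O yield, promote→Q0. Q0=[P4] Q1=[P1,P2,P3,P5] Q2=[]
t=15-16: P4@Q0 runs 1, rem=0, completes. Q0=[] Q1=[P1,P2,P3,P5] Q2=[]
t=16-19: P1@Q1 runs 3, rem=3, I/O yield, promote→Q0. Q0=[P1] Q1=[P2,P3,P5] Q2=[]
t=19-21: P1@Q0 runs 2, rem=1, quantum used, demote→Q1. Q0=[] Q1=[P2,P3,P5,P1] Q2=[]
t=21-26: P2@Q1 runs 5, rem=3, quantum used, demote→Q2. Q0=[] Q1=[P3,P5,P1] Q2=[P2]
t=26-31: P3@Q1 runs 5, rem=2, quantum used, demote→Q2. Q0=[] Q1=[P5,P1] Q2=[P2,P3]
t=31-36: P5@Q1 runs 5, rem=2, quantum used, demote→Q2. Q0=[] Q1=[P1] Q2=[P2,P3,P5]
t=36-37: P1@Q1 runs 1, rem=0, completes. Q0=[] Q1=[] Q2=[P2,P3,P5]
t=37-40: P2@Q2 runs 3, rem=0, completes. Q0=[] Q1=[] Q2=[P3,P5]
t=40-42: P3@Q2 runs 2, rem=0, completes. Q0=[] Q1=[] Q2=[P5]
t=42-44: P5@Q2 runs 2, rem=0, completes. Q0=[] Q1=[] Q2=[]

Answer: P1(0-2) P2(2-4) P3(4-6) P4(6-7) P5(7-9) P4(9-10) P4(10-11) P4(11-12) P4(12-13) P4(13-14) P4(14-15) P4(15-16) P1(16-19) P1(19-21) P2(21-26) P3(26-31) P5(31-36) P1(36-37) P2(37-40) P3(40-42) P5(42-44)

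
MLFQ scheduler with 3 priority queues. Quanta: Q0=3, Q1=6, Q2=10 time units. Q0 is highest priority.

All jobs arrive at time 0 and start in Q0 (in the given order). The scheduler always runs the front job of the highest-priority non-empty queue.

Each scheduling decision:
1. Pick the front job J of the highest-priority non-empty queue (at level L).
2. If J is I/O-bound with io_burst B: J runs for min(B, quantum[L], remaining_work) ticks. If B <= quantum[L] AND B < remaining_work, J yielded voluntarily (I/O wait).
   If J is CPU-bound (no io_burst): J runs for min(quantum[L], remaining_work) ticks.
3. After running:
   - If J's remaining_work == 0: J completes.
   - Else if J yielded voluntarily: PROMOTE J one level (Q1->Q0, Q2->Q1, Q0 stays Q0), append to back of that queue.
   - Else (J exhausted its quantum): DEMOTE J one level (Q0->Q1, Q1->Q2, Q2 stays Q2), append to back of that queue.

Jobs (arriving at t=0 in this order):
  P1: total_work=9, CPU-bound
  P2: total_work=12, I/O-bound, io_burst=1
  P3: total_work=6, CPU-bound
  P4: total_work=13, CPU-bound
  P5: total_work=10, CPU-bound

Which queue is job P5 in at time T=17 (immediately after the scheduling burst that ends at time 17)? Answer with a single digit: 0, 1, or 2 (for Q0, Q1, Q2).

t=0-3: P1@Q0 runs 3, rem=6, quantum used, demote→Q1. Q0=[P2,P3,P4,P5] Q1=[P1] Q2=[]
t=3-4: P2@Q0 runs 1, rem=11, I/O yield, promote→Q0. Q0=[P3,P4,P5,P2] Q1=[P1] Q2=[]
t=4-7: P3@Q0 runs 3, rem=3, quantum used, demote→Q1. Q0=[P4,P5,P2] Q1=[P1,P3] Q2=[]
t=7-10: P4@Q0 runs 3, rem=10, quantum used, demote→Q1. Q0=[P5,P2] Q1=[P1,P3,P4] Q2=[]
t=10-13: P5@Q0 runs 3, rem=7, quantum used, demote→Q1. Q0=[P2] Q1=[P1,P3,P4,P5] Q2=[]
t=13-14: P2@Q0 runs 1, rem=10, I/O yield, promote→Q0. Q0=[P2] Q1=[P1,P3,P4,P5] Q2=[]
t=14-15: P2@Q0 runs 1, rem=9, I/O yield, promote→Q0. Q0=[P2] Q1=[P1,P3,P4,P5] Q2=[]
t=15-16: P2@Q0 runs 1, rem=8, I/O yield, promote→Q0. Q0=[P2] Q1=[P1,P3,P4,P5] Q2=[]
t=16-17: P2@Q0 runs 1, rem=7, I/O yield, promote→Q0. Q0=[P2] Q1=[P1,P3,P4,P5] Q2=[]
t=17-18: P2@Q0 runs 1, rem=6, I/O yield, promote→Q0. Q0=[P2] Q1=[P1,P3,P4,P5] Q2=[]
t=18-19: P2@Q0 runs 1, rem=5, I/O yield, promote→Q0. Q0=[P2] Q1=[P1,P3,P4,P5] Q2=[]
t=19-20: P2@Q0 runs 1, rem=4, I/O yield, promote→Q0. Q0=[P2] Q1=[P1,P3,P4,P5] Q2=[]
t=20-21: P2@Q0 runs 1, rem=3, I/O yield, promote→Q0. Q0=[P2] Q1=[P1,P3,P4,P5] Q2=[]
t=21-22: P2@Q0 runs 1, rem=2, I/O yield, promote→Q0. Q0=[P2] Q1=[P1,P3,P4,P5] Q2=[]
t=22-23: P2@Q0 runs 1, rem=1, I/O yield, promote→Q0. Q0=[P2] Q1=[P1,P3,P4,P5] Q2=[]
t=23-24: P2@Q0 runs 1, rem=0, completes. Q0=[] Q1=[P1,P3,P4,P5] Q2=[]
t=24-30: P1@Q1 runs 6, rem=0, completes. Q0=[] Q1=[P3,P4,P5] Q2=[]
t=30-33: P3@Q1 runs 3, rem=0, completes. Q0=[] Q1=[P4,P5] Q2=[]
t=33-39: P4@Q1 runs 6, rem=4, quantum used, demote→Q2. Q0=[] Q1=[P5] Q2=[P4]
t=39-45: P5@Q1 runs 6, rem=1, quantum used, demote→Q2. Q0=[] Q1=[] Q2=[P4,P5]
t=45-49: P4@Q2 runs 4, rem=0, completes. Q0=[] Q1=[] Q2=[P5]
t=49-50: P5@Q2 runs 1, rem=0, completes. Q0=[] Q1=[] Q2=[]

Answer: 1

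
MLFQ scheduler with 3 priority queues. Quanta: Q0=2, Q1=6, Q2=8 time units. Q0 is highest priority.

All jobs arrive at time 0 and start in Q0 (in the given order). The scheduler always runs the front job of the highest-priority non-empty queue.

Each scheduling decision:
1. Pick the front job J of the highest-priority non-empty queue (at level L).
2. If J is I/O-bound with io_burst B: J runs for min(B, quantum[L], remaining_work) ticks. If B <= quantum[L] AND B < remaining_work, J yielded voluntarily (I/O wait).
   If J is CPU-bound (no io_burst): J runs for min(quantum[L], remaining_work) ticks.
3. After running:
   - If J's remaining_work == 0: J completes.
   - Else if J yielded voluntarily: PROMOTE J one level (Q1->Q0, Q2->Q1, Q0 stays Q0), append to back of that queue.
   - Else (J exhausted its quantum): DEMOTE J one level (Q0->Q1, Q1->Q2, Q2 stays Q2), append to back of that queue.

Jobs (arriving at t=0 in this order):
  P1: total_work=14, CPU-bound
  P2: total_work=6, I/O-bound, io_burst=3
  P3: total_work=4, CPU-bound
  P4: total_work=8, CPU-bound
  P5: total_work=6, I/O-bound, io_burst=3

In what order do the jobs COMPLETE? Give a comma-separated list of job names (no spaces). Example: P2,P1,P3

Answer: P2,P3,P4,P5,P1

Derivation:
t=0-2: P1@Q0 runs 2, rem=12, quantum used, demote→Q1. Q0=[P2,P3,P4,P5] Q1=[P1] Q2=[]
t=2-4: P2@Q0 runs 2, rem=4, quantum used, demote→Q1. Q0=[P3,P4,P5] Q1=[P1,P2] Q2=[]
t=4-6: P3@Q0 runs 2, rem=2, quantum used, demote→Q1. Q0=[P4,P5] Q1=[P1,P2,P3] Q2=[]
t=6-8: P4@Q0 runs 2, rem=6, quantum used, demote→Q1. Q0=[P5] Q1=[P1,P2,P3,P4] Q2=[]
t=8-10: P5@Q0 runs 2, rem=4, quantum used, demote→Q1. Q0=[] Q1=[P1,P2,P3,P4,P5] Q2=[]
t=10-16: P1@Q1 runs 6, rem=6, quantum used, demote→Q2. Q0=[] Q1=[P2,P3,P4,P5] Q2=[P1]
t=16-19: P2@Q1 runs 3, rem=1, I/O yield, promote→Q0. Q0=[P2] Q1=[P3,P4,P5] Q2=[P1]
t=19-20: P2@Q0 runs 1, rem=0, completes. Q0=[] Q1=[P3,P4,P5] Q2=[P1]
t=20-22: P3@Q1 runs 2, rem=0, completes. Q0=[] Q1=[P4,P5] Q2=[P1]
t=22-28: P4@Q1 runs 6, rem=0, completes. Q0=[] Q1=[P5] Q2=[P1]
t=28-31: P5@Q1 runs 3, rem=1, I/O yield, promote→Q0. Q0=[P5] Q1=[] Q2=[P1]
t=31-32: P5@Q0 runs 1, rem=0, completes. Q0=[] Q1=[] Q2=[P1]
t=32-38: P1@Q2 runs 6, rem=0, completes. Q0=[] Q1=[] Q2=[]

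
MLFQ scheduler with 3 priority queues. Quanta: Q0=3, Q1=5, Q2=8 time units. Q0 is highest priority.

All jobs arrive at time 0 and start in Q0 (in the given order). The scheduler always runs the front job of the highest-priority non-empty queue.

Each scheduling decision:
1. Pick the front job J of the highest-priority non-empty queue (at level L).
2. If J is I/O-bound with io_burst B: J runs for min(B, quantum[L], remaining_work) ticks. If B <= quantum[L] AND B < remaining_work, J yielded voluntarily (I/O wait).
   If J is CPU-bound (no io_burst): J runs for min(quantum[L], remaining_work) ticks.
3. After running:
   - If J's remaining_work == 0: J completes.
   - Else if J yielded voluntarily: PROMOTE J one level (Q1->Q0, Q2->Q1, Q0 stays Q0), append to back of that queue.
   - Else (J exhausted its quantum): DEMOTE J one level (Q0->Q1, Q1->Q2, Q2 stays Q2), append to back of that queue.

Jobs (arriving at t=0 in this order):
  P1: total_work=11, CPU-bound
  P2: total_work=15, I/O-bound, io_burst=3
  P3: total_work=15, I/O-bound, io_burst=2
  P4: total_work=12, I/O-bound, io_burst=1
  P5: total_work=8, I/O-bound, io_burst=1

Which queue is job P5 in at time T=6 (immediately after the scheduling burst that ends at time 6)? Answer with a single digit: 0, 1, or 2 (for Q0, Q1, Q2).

Answer: 0

Derivation:
t=0-3: P1@Q0 runs 3, rem=8, quantum used, demote→Q1. Q0=[P2,P3,P4,P5] Q1=[P1] Q2=[]
t=3-6: P2@Q0 runs 3, rem=12, I/O yield, promote→Q0. Q0=[P3,P4,P5,P2] Q1=[P1] Q2=[]
t=6-8: P3@Q0 runs 2, rem=13, I/O yield, promote→Q0. Q0=[P4,P5,P2,P3] Q1=[P1] Q2=[]
t=8-9: P4@Q0 runs 1, rem=11, I/O yield, promote→Q0. Q0=[P5,P2,P3,P4] Q1=[P1] Q2=[]
t=9-10: P5@Q0 runs 1, rem=7, I/O yield, promote→Q0. Q0=[P2,P3,P4,P5] Q1=[P1] Q2=[]
t=10-13: P2@Q0 runs 3, rem=9, I/O yield, promote→Q0. Q0=[P3,P4,P5,P2] Q1=[P1] Q2=[]
t=13-15: P3@Q0 runs 2, rem=11, I/O yield, promote→Q0. Q0=[P4,P5,P2,P3] Q1=[P1] Q2=[]
t=15-16: P4@Q0 runs 1, rem=10, I/O yield, promote→Q0. Q0=[P5,P2,P3,P4] Q1=[P1] Q2=[]
t=16-17: P5@Q0 runs 1, rem=6, I/O yield, promote→Q0. Q0=[P2,P3,P4,P5] Q1=[P1] Q2=[]
t=17-20: P2@Q0 runs 3, rem=6, I/O yield, promote→Q0. Q0=[P3,P4,P5,P2] Q1=[P1] Q2=[]
t=20-22: P3@Q0 runs 2, rem=9, I/O yield, promote→Q0. Q0=[P4,P5,P2,P3] Q1=[P1] Q2=[]
t=22-23: P4@Q0 runs 1, rem=9, I/O yield, promote→Q0. Q0=[P5,P2,P3,P4] Q1=[P1] Q2=[]
t=23-24: P5@Q0 runs 1, rem=5, I/O yield, promote→Q0. Q0=[P2,P3,P4,P5] Q1=[P1] Q2=[]
t=24-27: P2@Q0 runs 3, rem=3, I/O yield, promote→Q0. Q0=[P3,P4,P5,P2] Q1=[P1] Q2=[]
t=27-29: P3@Q0 runs 2, rem=7, I/O yield, promote→Q0. Q0=[P4,P5,P2,P3] Q1=[P1] Q2=[]
t=29-30: P4@Q0 runs 1, rem=8, I/O yield, promote→Q0. Q0=[P5,P2,P3,P4] Q1=[P1] Q2=[]
t=30-31: P5@Q0 runs 1, rem=4, I/O yield, promote→Q0. Q0=[P2,P3,P4,P5] Q1=[P1] Q2=[]
t=31-34: P2@Q0 runs 3, rem=0, completes. Q0=[P3,P4,P5] Q1=[P1] Q2=[]
t=34-36: P3@Q0 runs 2, rem=5, I/O yield, promote→Q0. Q0=[P4,P5,P3] Q1=[P1] Q2=[]
t=36-37: P4@Q0 runs 1, rem=7, I/O yield, promote→Q0. Q0=[P5,P3,P4] Q1=[P1] Q2=[]
t=37-38: P5@Q0 runs 1, rem=3, I/O yield, promote→Q0. Q0=[P3,P4,P5] Q1=[P1] Q2=[]
t=38-40: P3@Q0 runs 2, rem=3, I/O yield, promote→Q0. Q0=[P4,P5,P3] Q1=[P1] Q2=[]
t=40-41: P4@Q0 runs 1, rem=6, I/O yield, promote→Q0. Q0=[P5,P3,P4] Q1=[P1] Q2=[]
t=41-42: P5@Q0 runs 1, rem=2, I/O yield, promote→Q0. Q0=[P3,P4,P5] Q1=[P1] Q2=[]
t=42-44: P3@Q0 runs 2, rem=1, I/O yield, promote→Q0. Q0=[P4,P5,P3] Q1=[P1] Q2=[]
t=44-45: P4@Q0 runs 1, rem=5, I/O yield, promote→Q0. Q0=[P5,P3,P4] Q1=[P1] Q2=[]
t=45-46: P5@Q0 runs 1, rem=1, I/O yield, promote→Q0. Q0=[P3,P4,P5] Q1=[P1] Q2=[]
t=46-47: P3@Q0 runs 1, rem=0, completes. Q0=[P4,P5] Q1=[P1] Q2=[]
t=47-48: P4@Q0 runs 1, rem=4, I/O yield, promote→Q0. Q0=[P5,P4] Q1=[P1] Q2=[]
t=48-49: P5@Q0 runs 1, rem=0, completes. Q0=[P4] Q1=[P1] Q2=[]
t=49-50: P4@Q0 runs 1, rem=3, I/O yield, promote→Q0. Q0=[P4] Q1=[P1] Q2=[]
t=50-51: P4@Q0 runs 1, rem=2, I/O yield, promote→Q0. Q0=[P4] Q1=[P1] Q2=[]
t=51-52: P4@Q0 runs 1, rem=1, I/O yield, promote→Q0. Q0=[P4] Q1=[P1] Q2=[]
t=52-53: P4@Q0 runs 1, rem=0, completes. Q0=[] Q1=[P1] Q2=[]
t=53-58: P1@Q1 runs 5, rem=3, quantum used, demote→Q2. Q0=[] Q1=[] Q2=[P1]
t=58-61: P1@Q2 runs 3, rem=0, completes. Q0=[] Q1=[] Q2=[]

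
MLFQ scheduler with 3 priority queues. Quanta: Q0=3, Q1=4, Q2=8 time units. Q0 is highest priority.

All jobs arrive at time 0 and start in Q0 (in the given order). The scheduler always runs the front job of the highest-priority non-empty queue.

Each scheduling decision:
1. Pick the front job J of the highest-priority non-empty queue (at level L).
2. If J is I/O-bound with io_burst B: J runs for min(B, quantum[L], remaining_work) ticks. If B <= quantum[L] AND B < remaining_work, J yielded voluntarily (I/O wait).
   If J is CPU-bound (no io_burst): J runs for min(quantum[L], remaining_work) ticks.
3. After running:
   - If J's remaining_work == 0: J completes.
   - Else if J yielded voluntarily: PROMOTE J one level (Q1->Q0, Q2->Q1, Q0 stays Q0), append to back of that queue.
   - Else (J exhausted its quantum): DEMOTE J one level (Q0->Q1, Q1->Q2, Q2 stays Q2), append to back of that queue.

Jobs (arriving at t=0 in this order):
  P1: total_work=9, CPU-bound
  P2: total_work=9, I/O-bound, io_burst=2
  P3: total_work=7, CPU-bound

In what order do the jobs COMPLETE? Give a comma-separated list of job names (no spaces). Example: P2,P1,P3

Answer: P2,P3,P1

Derivation:
t=0-3: P1@Q0 runs 3, rem=6, quantum used, demote→Q1. Q0=[P2,P3] Q1=[P1] Q2=[]
t=3-5: P2@Q0 runs 2, rem=7, I/O yield, promote→Q0. Q0=[P3,P2] Q1=[P1] Q2=[]
t=5-8: P3@Q0 runs 3, rem=4, quantum used, demote→Q1. Q0=[P2] Q1=[P1,P3] Q2=[]
t=8-10: P2@Q0 runs 2, rem=5, I/O yield, promote→Q0. Q0=[P2] Q1=[P1,P3] Q2=[]
t=10-12: P2@Q0 runs 2, rem=3, I/O yield, promote→Q0. Q0=[P2] Q1=[P1,P3] Q2=[]
t=12-14: P2@Q0 runs 2, rem=1, I/O yield, promote→Q0. Q0=[P2] Q1=[P1,P3] Q2=[]
t=14-15: P2@Q0 runs 1, rem=0, completes. Q0=[] Q1=[P1,P3] Q2=[]
t=15-19: P1@Q1 runs 4, rem=2, quantum used, demote→Q2. Q0=[] Q1=[P3] Q2=[P1]
t=19-23: P3@Q1 runs 4, rem=0, completes. Q0=[] Q1=[] Q2=[P1]
t=23-25: P1@Q2 runs 2, rem=0, completes. Q0=[] Q1=[] Q2=[]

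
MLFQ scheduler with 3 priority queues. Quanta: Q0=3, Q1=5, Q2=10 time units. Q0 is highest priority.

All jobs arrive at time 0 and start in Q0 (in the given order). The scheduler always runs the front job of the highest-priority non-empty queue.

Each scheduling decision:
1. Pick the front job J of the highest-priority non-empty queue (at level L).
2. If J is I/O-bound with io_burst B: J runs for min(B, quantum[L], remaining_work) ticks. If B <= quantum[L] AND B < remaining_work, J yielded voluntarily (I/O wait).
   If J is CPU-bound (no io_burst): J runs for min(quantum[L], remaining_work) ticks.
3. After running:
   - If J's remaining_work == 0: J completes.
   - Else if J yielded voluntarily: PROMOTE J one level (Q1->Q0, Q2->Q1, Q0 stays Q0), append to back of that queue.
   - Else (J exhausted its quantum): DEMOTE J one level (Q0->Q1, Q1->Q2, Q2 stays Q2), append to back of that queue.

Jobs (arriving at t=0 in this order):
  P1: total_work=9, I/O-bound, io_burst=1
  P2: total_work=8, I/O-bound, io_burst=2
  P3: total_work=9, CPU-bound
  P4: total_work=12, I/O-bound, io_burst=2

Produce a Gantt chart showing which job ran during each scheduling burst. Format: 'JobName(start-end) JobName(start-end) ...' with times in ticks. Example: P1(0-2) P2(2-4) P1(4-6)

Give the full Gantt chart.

Answer: P1(0-1) P2(1-3) P3(3-6) P4(6-8) P1(8-9) P2(9-11) P4(11-13) P1(13-14) P2(14-16) P4(16-18) P1(18-19) P2(19-21) P4(21-23) P1(23-24) P4(24-26) P1(26-27) P4(27-29) P1(29-30) P1(30-31) P1(31-32) P3(32-37) P3(37-38)

Derivation:
t=0-1: P1@Q0 runs 1, rem=8, I/O yield, promote→Q0. Q0=[P2,P3,P4,P1] Q1=[] Q2=[]
t=1-3: P2@Q0 runs 2, rem=6, I/O yield, promote→Q0. Q0=[P3,P4,P1,P2] Q1=[] Q2=[]
t=3-6: P3@Q0 runs 3, rem=6, quantum used, demote→Q1. Q0=[P4,P1,P2] Q1=[P3] Q2=[]
t=6-8: P4@Q0 runs 2, rem=10, I/O yield, promote→Q0. Q0=[P1,P2,P4] Q1=[P3] Q2=[]
t=8-9: P1@Q0 runs 1, rem=7, I/O yield, promote→Q0. Q0=[P2,P4,P1] Q1=[P3] Q2=[]
t=9-11: P2@Q0 runs 2, rem=4, I/O yield, promote→Q0. Q0=[P4,P1,P2] Q1=[P3] Q2=[]
t=11-13: P4@Q0 runs 2, rem=8, I/O yield, promote→Q0. Q0=[P1,P2,P4] Q1=[P3] Q2=[]
t=13-14: P1@Q0 runs 1, rem=6, I/O yield, promote→Q0. Q0=[P2,P4,P1] Q1=[P3] Q2=[]
t=14-16: P2@Q0 runs 2, rem=2, I/O yield, promote→Q0. Q0=[P4,P1,P2] Q1=[P3] Q2=[]
t=16-18: P4@Q0 runs 2, rem=6, I/O yield, promote→Q0. Q0=[P1,P2,P4] Q1=[P3] Q2=[]
t=18-19: P1@Q0 runs 1, rem=5, I/O yield, promote→Q0. Q0=[P2,P4,P1] Q1=[P3] Q2=[]
t=19-21: P2@Q0 runs 2, rem=0, completes. Q0=[P4,P1] Q1=[P3] Q2=[]
t=21-23: P4@Q0 runs 2, rem=4, I/O yield, promote→Q0. Q0=[P1,P4] Q1=[P3] Q2=[]
t=23-24: P1@Q0 runs 1, rem=4, I/O yield, promote→Q0. Q0=[P4,P1] Q1=[P3] Q2=[]
t=24-26: P4@Q0 runs 2, rem=2, I/O yield, promote→Q0. Q0=[P1,P4] Q1=[P3] Q2=[]
t=26-27: P1@Q0 runs 1, rem=3, I/O yield, promote→Q0. Q0=[P4,P1] Q1=[P3] Q2=[]
t=27-29: P4@Q0 runs 2, rem=0, completes. Q0=[P1] Q1=[P3] Q2=[]
t=29-30: P1@Q0 runs 1, rem=2, I/O yield, promote→Q0. Q0=[P1] Q1=[P3] Q2=[]
t=30-31: P1@Q0 runs 1, rem=1, I/O yield, promote→Q0. Q0=[P1] Q1=[P3] Q2=[]
t=31-32: P1@Q0 runs 1, rem=0, completes. Q0=[] Q1=[P3] Q2=[]
t=32-37: P3@Q1 runs 5, rem=1, quantum used, demote→Q2. Q0=[] Q1=[] Q2=[P3]
t=37-38: P3@Q2 runs 1, rem=0, completes. Q0=[] Q1=[] Q2=[]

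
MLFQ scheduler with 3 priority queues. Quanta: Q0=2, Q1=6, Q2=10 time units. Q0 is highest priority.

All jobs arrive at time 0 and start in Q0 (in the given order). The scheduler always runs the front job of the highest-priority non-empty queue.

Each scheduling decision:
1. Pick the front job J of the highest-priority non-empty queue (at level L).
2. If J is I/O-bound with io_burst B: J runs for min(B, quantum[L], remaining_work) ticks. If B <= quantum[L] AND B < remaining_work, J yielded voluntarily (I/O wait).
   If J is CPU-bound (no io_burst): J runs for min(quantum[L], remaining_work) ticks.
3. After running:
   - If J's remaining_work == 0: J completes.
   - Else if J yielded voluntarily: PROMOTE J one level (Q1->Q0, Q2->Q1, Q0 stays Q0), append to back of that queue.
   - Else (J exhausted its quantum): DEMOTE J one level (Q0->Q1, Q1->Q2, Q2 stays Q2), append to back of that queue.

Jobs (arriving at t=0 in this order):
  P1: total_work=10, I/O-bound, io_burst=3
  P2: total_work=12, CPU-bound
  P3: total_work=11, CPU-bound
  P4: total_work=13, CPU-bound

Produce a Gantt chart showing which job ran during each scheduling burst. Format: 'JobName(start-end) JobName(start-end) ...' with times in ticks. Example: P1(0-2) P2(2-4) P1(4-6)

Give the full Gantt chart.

t=0-2: P1@Q0 runs 2, rem=8, quantum used, demote→Q1. Q0=[P2,P3,P4] Q1=[P1] Q2=[]
t=2-4: P2@Q0 runs 2, rem=10, quantum used, demote→Q1. Q0=[P3,P4] Q1=[P1,P2] Q2=[]
t=4-6: P3@Q0 runs 2, rem=9, quantum used, demote→Q1. Q0=[P4] Q1=[P1,P2,P3] Q2=[]
t=6-8: P4@Q0 runs 2, rem=11, quantum used, demote→Q1. Q0=[] Q1=[P1,P2,P3,P4] Q2=[]
t=8-11: P1@Q1 runs 3, rem=5, I/O yield, promote→Q0. Q0=[P1] Q1=[P2,P3,P4] Q2=[]
t=11-13: P1@Q0 runs 2, rem=3, quantum used, demote→Q1. Q0=[] Q1=[P2,P3,P4,P1] Q2=[]
t=13-19: P2@Q1 runs 6, rem=4, quantum used, demote→Q2. Q0=[] Q1=[P3,P4,P1] Q2=[P2]
t=19-25: P3@Q1 runs 6, rem=3, quantum used, demote→Q2. Q0=[] Q1=[P4,P1] Q2=[P2,P3]
t=25-31: P4@Q1 runs 6, rem=5, quantum used, demote→Q2. Q0=[] Q1=[P1] Q2=[P2,P3,P4]
t=31-34: P1@Q1 runs 3, rem=0, completes. Q0=[] Q1=[] Q2=[P2,P3,P4]
t=34-38: P2@Q2 runs 4, rem=0, completes. Q0=[] Q1=[] Q2=[P3,P4]
t=38-41: P3@Q2 runs 3, rem=0, completes. Q0=[] Q1=[] Q2=[P4]
t=41-46: P4@Q2 runs 5, rem=0, completes. Q0=[] Q1=[] Q2=[]

Answer: P1(0-2) P2(2-4) P3(4-6) P4(6-8) P1(8-11) P1(11-13) P2(13-19) P3(19-25) P4(25-31) P1(31-34) P2(34-38) P3(38-41) P4(41-46)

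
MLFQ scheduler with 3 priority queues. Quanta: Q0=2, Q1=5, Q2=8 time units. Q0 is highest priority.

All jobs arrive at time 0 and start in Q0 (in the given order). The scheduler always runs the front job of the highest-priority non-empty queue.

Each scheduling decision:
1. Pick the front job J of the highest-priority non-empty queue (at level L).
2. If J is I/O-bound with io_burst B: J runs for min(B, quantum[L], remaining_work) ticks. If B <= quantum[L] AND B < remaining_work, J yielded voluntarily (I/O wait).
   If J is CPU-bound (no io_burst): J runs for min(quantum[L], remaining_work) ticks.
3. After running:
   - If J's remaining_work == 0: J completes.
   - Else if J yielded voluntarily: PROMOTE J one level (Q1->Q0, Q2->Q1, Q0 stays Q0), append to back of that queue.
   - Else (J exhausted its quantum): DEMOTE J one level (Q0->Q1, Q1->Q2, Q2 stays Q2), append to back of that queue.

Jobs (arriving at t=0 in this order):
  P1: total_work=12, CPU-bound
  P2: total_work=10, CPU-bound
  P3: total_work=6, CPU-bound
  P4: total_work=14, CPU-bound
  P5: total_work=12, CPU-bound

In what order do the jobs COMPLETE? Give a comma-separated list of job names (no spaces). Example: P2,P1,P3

Answer: P3,P1,P2,P4,P5

Derivation:
t=0-2: P1@Q0 runs 2, rem=10, quantum used, demote→Q1. Q0=[P2,P3,P4,P5] Q1=[P1] Q2=[]
t=2-4: P2@Q0 runs 2, rem=8, quantum used, demote→Q1. Q0=[P3,P4,P5] Q1=[P1,P2] Q2=[]
t=4-6: P3@Q0 runs 2, rem=4, quantum used, demote→Q1. Q0=[P4,P5] Q1=[P1,P2,P3] Q2=[]
t=6-8: P4@Q0 runs 2, rem=12, quantum used, demote→Q1. Q0=[P5] Q1=[P1,P2,P3,P4] Q2=[]
t=8-10: P5@Q0 runs 2, rem=10, quantum used, demote→Q1. Q0=[] Q1=[P1,P2,P3,P4,P5] Q2=[]
t=10-15: P1@Q1 runs 5, rem=5, quantum used, demote→Q2. Q0=[] Q1=[P2,P3,P4,P5] Q2=[P1]
t=15-20: P2@Q1 runs 5, rem=3, quantum used, demote→Q2. Q0=[] Q1=[P3,P4,P5] Q2=[P1,P2]
t=20-24: P3@Q1 runs 4, rem=0, completes. Q0=[] Q1=[P4,P5] Q2=[P1,P2]
t=24-29: P4@Q1 runs 5, rem=7, quantum used, demote→Q2. Q0=[] Q1=[P5] Q2=[P1,P2,P4]
t=29-34: P5@Q1 runs 5, rem=5, quantum used, demote→Q2. Q0=[] Q1=[] Q2=[P1,P2,P4,P5]
t=34-39: P1@Q2 runs 5, rem=0, completes. Q0=[] Q1=[] Q2=[P2,P4,P5]
t=39-42: P2@Q2 runs 3, rem=0, completes. Q0=[] Q1=[] Q2=[P4,P5]
t=42-49: P4@Q2 runs 7, rem=0, completes. Q0=[] Q1=[] Q2=[P5]
t=49-54: P5@Q2 runs 5, rem=0, completes. Q0=[] Q1=[] Q2=[]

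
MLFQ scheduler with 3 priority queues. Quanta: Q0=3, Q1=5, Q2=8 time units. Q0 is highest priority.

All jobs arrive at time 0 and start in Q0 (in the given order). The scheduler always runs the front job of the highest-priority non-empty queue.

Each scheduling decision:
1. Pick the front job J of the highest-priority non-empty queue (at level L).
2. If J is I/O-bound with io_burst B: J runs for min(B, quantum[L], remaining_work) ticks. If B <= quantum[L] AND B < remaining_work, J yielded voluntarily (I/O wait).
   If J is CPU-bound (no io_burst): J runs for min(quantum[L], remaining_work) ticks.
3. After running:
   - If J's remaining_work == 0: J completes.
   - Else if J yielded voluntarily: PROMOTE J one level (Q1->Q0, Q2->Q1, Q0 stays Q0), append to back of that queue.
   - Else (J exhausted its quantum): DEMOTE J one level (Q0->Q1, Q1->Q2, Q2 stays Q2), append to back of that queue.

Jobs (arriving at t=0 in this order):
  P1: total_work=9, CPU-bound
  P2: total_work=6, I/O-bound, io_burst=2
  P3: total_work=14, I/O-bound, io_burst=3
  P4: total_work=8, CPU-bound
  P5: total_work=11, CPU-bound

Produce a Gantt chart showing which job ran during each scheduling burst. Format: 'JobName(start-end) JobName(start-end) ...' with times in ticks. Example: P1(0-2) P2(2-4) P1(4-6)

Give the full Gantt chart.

t=0-3: P1@Q0 runs 3, rem=6, quantum used, demote→Q1. Q0=[P2,P3,P4,P5] Q1=[P1] Q2=[]
t=3-5: P2@Q0 runs 2, rem=4, I/O yield, promote→Q0. Q0=[P3,P4,P5,P2] Q1=[P1] Q2=[]
t=5-8: P3@Q0 runs 3, rem=11, I/O yield, promote→Q0. Q0=[P4,P5,P2,P3] Q1=[P1] Q2=[]
t=8-11: P4@Q0 runs 3, rem=5, quantum used, demote→Q1. Q0=[P5,P2,P3] Q1=[P1,P4] Q2=[]
t=11-14: P5@Q0 runs 3, rem=8, quantum used, demote→Q1. Q0=[P2,P3] Q1=[P1,P4,P5] Q2=[]
t=14-16: P2@Q0 runs 2, rem=2, I/O yield, promote→Q0. Q0=[P3,P2] Q1=[P1,P4,P5] Q2=[]
t=16-19: P3@Q0 runs 3, rem=8, I/O yield, promote→Q0. Q0=[P2,P3] Q1=[P1,P4,P5] Q2=[]
t=19-21: P2@Q0 runs 2, rem=0, completes. Q0=[P3] Q1=[P1,P4,P5] Q2=[]
t=21-24: P3@Q0 runs 3, rem=5, I/O yield, promote→Q0. Q0=[P3] Q1=[P1,P4,P5] Q2=[]
t=24-27: P3@Q0 runs 3, rem=2, I/O yield, promote→Q0. Q0=[P3] Q1=[P1,P4,P5] Q2=[]
t=27-29: P3@Q0 runs 2, rem=0, completes. Q0=[] Q1=[P1,P4,P5] Q2=[]
t=29-34: P1@Q1 runs 5, rem=1, quantum used, demote→Q2. Q0=[] Q1=[P4,P5] Q2=[P1]
t=34-39: P4@Q1 runs 5, rem=0, completes. Q0=[] Q1=[P5] Q2=[P1]
t=39-44: P5@Q1 runs 5, rem=3, quantum used, demote→Q2. Q0=[] Q1=[] Q2=[P1,P5]
t=44-45: P1@Q2 runs 1, rem=0, completes. Q0=[] Q1=[] Q2=[P5]
t=45-48: P5@Q2 runs 3, rem=0, completes. Q0=[] Q1=[] Q2=[]

Answer: P1(0-3) P2(3-5) P3(5-8) P4(8-11) P5(11-14) P2(14-16) P3(16-19) P2(19-21) P3(21-24) P3(24-27) P3(27-29) P1(29-34) P4(34-39) P5(39-44) P1(44-45) P5(45-48)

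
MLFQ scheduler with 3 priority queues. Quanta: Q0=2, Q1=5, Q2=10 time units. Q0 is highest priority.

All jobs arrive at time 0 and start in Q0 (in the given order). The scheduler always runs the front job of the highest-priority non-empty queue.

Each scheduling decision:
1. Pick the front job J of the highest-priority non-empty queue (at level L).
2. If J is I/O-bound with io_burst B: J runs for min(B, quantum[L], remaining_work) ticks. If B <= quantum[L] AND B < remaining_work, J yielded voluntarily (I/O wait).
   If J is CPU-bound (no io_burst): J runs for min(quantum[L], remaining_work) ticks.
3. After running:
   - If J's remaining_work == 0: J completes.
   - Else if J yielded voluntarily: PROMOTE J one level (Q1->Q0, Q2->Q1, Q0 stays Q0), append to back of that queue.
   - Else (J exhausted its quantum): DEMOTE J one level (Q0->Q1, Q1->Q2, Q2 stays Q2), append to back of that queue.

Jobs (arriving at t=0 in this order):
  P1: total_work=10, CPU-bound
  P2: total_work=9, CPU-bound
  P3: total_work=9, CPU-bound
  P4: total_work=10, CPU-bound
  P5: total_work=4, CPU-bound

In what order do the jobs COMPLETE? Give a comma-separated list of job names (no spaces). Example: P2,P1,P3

Answer: P5,P1,P2,P3,P4

Derivation:
t=0-2: P1@Q0 runs 2, rem=8, quantum used, demote→Q1. Q0=[P2,P3,P4,P5] Q1=[P1] Q2=[]
t=2-4: P2@Q0 runs 2, rem=7, quantum used, demote→Q1. Q0=[P3,P4,P5] Q1=[P1,P2] Q2=[]
t=4-6: P3@Q0 runs 2, rem=7, quantum used, demote→Q1. Q0=[P4,P5] Q1=[P1,P2,P3] Q2=[]
t=6-8: P4@Q0 runs 2, rem=8, quantum used, demote→Q1. Q0=[P5] Q1=[P1,P2,P3,P4] Q2=[]
t=8-10: P5@Q0 runs 2, rem=2, quantum used, demote→Q1. Q0=[] Q1=[P1,P2,P3,P4,P5] Q2=[]
t=10-15: P1@Q1 runs 5, rem=3, quantum used, demote→Q2. Q0=[] Q1=[P2,P3,P4,P5] Q2=[P1]
t=15-20: P2@Q1 runs 5, rem=2, quantum used, demote→Q2. Q0=[] Q1=[P3,P4,P5] Q2=[P1,P2]
t=20-25: P3@Q1 runs 5, rem=2, quantum used, demote→Q2. Q0=[] Q1=[P4,P5] Q2=[P1,P2,P3]
t=25-30: P4@Q1 runs 5, rem=3, quantum used, demote→Q2. Q0=[] Q1=[P5] Q2=[P1,P2,P3,P4]
t=30-32: P5@Q1 runs 2, rem=0, completes. Q0=[] Q1=[] Q2=[P1,P2,P3,P4]
t=32-35: P1@Q2 runs 3, rem=0, completes. Q0=[] Q1=[] Q2=[P2,P3,P4]
t=35-37: P2@Q2 runs 2, rem=0, completes. Q0=[] Q1=[] Q2=[P3,P4]
t=37-39: P3@Q2 runs 2, rem=0, completes. Q0=[] Q1=[] Q2=[P4]
t=39-42: P4@Q2 runs 3, rem=0, completes. Q0=[] Q1=[] Q2=[]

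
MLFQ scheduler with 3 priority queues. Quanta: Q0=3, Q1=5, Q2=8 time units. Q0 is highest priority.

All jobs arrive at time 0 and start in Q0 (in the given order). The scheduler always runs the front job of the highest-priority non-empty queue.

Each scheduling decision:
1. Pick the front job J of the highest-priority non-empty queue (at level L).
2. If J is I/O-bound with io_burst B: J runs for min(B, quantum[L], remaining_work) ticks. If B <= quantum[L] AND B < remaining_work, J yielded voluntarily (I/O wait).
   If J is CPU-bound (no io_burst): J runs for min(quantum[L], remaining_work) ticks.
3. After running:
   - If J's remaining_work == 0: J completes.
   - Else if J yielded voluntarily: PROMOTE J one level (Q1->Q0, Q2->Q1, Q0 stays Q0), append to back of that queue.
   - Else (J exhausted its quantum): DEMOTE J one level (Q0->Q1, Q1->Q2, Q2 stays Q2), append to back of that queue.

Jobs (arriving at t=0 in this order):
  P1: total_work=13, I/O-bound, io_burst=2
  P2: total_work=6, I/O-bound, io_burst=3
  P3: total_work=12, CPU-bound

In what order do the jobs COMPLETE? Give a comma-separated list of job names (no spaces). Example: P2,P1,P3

t=0-2: P1@Q0 runs 2, rem=11, I/O yield, promote→Q0. Q0=[P2,P3,P1] Q1=[] Q2=[]
t=2-5: P2@Q0 runs 3, rem=3, I/O yield, promote→Q0. Q0=[P3,P1,P2] Q1=[] Q2=[]
t=5-8: P3@Q0 runs 3, rem=9, quantum used, demote→Q1. Q0=[P1,P2] Q1=[P3] Q2=[]
t=8-10: P1@Q0 runs 2, rem=9, I/O yield, promote→Q0. Q0=[P2,P1] Q1=[P3] Q2=[]
t=10-13: P2@Q0 runs 3, rem=0, completes. Q0=[P1] Q1=[P3] Q2=[]
t=13-15: P1@Q0 runs 2, rem=7, I/O yield, promote→Q0. Q0=[P1] Q1=[P3] Q2=[]
t=15-17: P1@Q0 runs 2, rem=5, I/O yield, promote→Q0. Q0=[P1] Q1=[P3] Q2=[]
t=17-19: P1@Q0 runs 2, rem=3, I/O yield, promote→Q0. Q0=[P1] Q1=[P3] Q2=[]
t=19-21: P1@Q0 runs 2, rem=1, I/O yield, promote→Q0. Q0=[P1] Q1=[P3] Q2=[]
t=21-22: P1@Q0 runs 1, rem=0, completes. Q0=[] Q1=[P3] Q2=[]
t=22-27: P3@Q1 runs 5, rem=4, quantum used, demote→Q2. Q0=[] Q1=[] Q2=[P3]
t=27-31: P3@Q2 runs 4, rem=0, completes. Q0=[] Q1=[] Q2=[]

Answer: P2,P1,P3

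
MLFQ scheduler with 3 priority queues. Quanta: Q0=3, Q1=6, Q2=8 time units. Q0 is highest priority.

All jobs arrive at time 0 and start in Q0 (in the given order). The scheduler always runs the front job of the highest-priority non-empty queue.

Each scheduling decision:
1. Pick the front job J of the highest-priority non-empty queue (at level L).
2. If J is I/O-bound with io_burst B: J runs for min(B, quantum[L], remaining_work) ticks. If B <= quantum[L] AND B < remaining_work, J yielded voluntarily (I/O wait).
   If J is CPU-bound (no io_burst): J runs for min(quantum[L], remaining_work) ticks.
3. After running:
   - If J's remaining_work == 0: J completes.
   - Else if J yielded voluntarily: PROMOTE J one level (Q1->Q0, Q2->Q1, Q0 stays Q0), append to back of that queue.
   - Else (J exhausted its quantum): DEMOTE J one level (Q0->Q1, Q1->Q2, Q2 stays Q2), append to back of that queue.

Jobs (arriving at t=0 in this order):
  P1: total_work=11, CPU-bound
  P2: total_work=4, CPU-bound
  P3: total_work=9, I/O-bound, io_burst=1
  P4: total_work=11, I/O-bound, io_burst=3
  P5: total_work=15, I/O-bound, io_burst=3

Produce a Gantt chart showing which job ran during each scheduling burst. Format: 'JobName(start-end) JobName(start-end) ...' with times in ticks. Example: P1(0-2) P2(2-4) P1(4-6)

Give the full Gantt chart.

t=0-3: P1@Q0 runs 3, rem=8, quantum used, demote→Q1. Q0=[P2,P3,P4,P5] Q1=[P1] Q2=[]
t=3-6: P2@Q0 runs 3, rem=1, quantum used, demote→Q1. Q0=[P3,P4,P5] Q1=[P1,P2] Q2=[]
t=6-7: P3@Q0 runs 1, rem=8, I/O yield, promote→Q0. Q0=[P4,P5,P3] Q1=[P1,P2] Q2=[]
t=7-10: P4@Q0 runs 3, rem=8, I/O yield, promote→Q0. Q0=[P5,P3,P4] Q1=[P1,P2] Q2=[]
t=10-13: P5@Q0 runs 3, rem=12, I/O yield, promote→Q0. Q0=[P3,P4,P5] Q1=[P1,P2] Q2=[]
t=13-14: P3@Q0 runs 1, rem=7, I/O yield, promote→Q0. Q0=[P4,P5,P3] Q1=[P1,P2] Q2=[]
t=14-17: P4@Q0 runs 3, rem=5, I/O yield, promote→Q0. Q0=[P5,P3,P4] Q1=[P1,P2] Q2=[]
t=17-20: P5@Q0 runs 3, rem=9, I/O yield, promote→Q0. Q0=[P3,P4,P5] Q1=[P1,P2] Q2=[]
t=20-21: P3@Q0 runs 1, rem=6, I/O yield, promote→Q0. Q0=[P4,P5,P3] Q1=[P1,P2] Q2=[]
t=21-24: P4@Q0 runs 3, rem=2, I/O yield, promote→Q0. Q0=[P5,P3,P4] Q1=[P1,P2] Q2=[]
t=24-27: P5@Q0 runs 3, rem=6, I/O yield, promote→Q0. Q0=[P3,P4,P5] Q1=[P1,P2] Q2=[]
t=27-28: P3@Q0 runs 1, rem=5, I/O yield, promote→Q0. Q0=[P4,P5,P3] Q1=[P1,P2] Q2=[]
t=28-30: P4@Q0 runs 2, rem=0, completes. Q0=[P5,P3] Q1=[P1,P2] Q2=[]
t=30-33: P5@Q0 runs 3, rem=3, I/O yield, promote→Q0. Q0=[P3,P5] Q1=[P1,P2] Q2=[]
t=33-34: P3@Q0 runs 1, rem=4, I/O yield, promote→Q0. Q0=[P5,P3] Q1=[P1,P2] Q2=[]
t=34-37: P5@Q0 runs 3, rem=0, completes. Q0=[P3] Q1=[P1,P2] Q2=[]
t=37-38: P3@Q0 runs 1, rem=3, I/O yield, promote→Q0. Q0=[P3] Q1=[P1,P2] Q2=[]
t=38-39: P3@Q0 runs 1, rem=2, I/O yield, promote→Q0. Q0=[P3] Q1=[P1,P2] Q2=[]
t=39-40: P3@Q0 runs 1, rem=1, I/O yield, promote→Q0. Q0=[P3] Q1=[P1,P2] Q2=[]
t=40-41: P3@Q0 runs 1, rem=0, completes. Q0=[] Q1=[P1,P2] Q2=[]
t=41-47: P1@Q1 runs 6, rem=2, quantum used, demote→Q2. Q0=[] Q1=[P2] Q2=[P1]
t=47-48: P2@Q1 runs 1, rem=0, completes. Q0=[] Q1=[] Q2=[P1]
t=48-50: P1@Q2 runs 2, rem=0, completes. Q0=[] Q1=[] Q2=[]

Answer: P1(0-3) P2(3-6) P3(6-7) P4(7-10) P5(10-13) P3(13-14) P4(14-17) P5(17-20) P3(20-21) P4(21-24) P5(24-27) P3(27-28) P4(28-30) P5(30-33) P3(33-34) P5(34-37) P3(37-38) P3(38-39) P3(39-40) P3(40-41) P1(41-47) P2(47-48) P1(48-50)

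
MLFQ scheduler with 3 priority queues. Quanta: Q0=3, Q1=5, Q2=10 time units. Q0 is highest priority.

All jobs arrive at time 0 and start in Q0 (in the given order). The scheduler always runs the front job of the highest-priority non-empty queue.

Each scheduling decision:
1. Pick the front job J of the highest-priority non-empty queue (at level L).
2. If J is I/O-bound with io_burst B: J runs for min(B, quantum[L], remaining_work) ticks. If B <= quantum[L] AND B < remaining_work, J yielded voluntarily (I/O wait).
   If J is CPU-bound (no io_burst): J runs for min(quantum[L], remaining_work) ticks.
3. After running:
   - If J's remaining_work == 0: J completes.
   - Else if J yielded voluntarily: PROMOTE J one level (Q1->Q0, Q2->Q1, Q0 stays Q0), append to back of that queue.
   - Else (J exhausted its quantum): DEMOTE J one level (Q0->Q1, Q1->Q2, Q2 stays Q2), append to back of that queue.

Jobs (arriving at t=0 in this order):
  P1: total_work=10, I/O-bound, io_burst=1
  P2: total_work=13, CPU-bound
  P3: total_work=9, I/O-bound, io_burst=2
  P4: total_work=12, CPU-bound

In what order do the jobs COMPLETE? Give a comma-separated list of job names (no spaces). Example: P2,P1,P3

Answer: P3,P1,P2,P4

Derivation:
t=0-1: P1@Q0 runs 1, rem=9, I/O yield, promote→Q0. Q0=[P2,P3,P4,P1] Q1=[] Q2=[]
t=1-4: P2@Q0 runs 3, rem=10, quantum used, demote→Q1. Q0=[P3,P4,P1] Q1=[P2] Q2=[]
t=4-6: P3@Q0 runs 2, rem=7, I/O yield, promote→Q0. Q0=[P4,P1,P3] Q1=[P2] Q2=[]
t=6-9: P4@Q0 runs 3, rem=9, quantum used, demote→Q1. Q0=[P1,P3] Q1=[P2,P4] Q2=[]
t=9-10: P1@Q0 runs 1, rem=8, I/O yield, promote→Q0. Q0=[P3,P1] Q1=[P2,P4] Q2=[]
t=10-12: P3@Q0 runs 2, rem=5, I/O yield, promote→Q0. Q0=[P1,P3] Q1=[P2,P4] Q2=[]
t=12-13: P1@Q0 runs 1, rem=7, I/O yield, promote→Q0. Q0=[P3,P1] Q1=[P2,P4] Q2=[]
t=13-15: P3@Q0 runs 2, rem=3, I/O yield, promote→Q0. Q0=[P1,P3] Q1=[P2,P4] Q2=[]
t=15-16: P1@Q0 runs 1, rem=6, I/O yield, promote→Q0. Q0=[P3,P1] Q1=[P2,P4] Q2=[]
t=16-18: P3@Q0 runs 2, rem=1, I/O yield, promote→Q0. Q0=[P1,P3] Q1=[P2,P4] Q2=[]
t=18-19: P1@Q0 runs 1, rem=5, I/O yield, promote→Q0. Q0=[P3,P1] Q1=[P2,P4] Q2=[]
t=19-20: P3@Q0 runs 1, rem=0, completes. Q0=[P1] Q1=[P2,P4] Q2=[]
t=20-21: P1@Q0 runs 1, rem=4, I/O yield, promote→Q0. Q0=[P1] Q1=[P2,P4] Q2=[]
t=21-22: P1@Q0 runs 1, rem=3, I/O yield, promote→Q0. Q0=[P1] Q1=[P2,P4] Q2=[]
t=22-23: P1@Q0 runs 1, rem=2, I/O yield, promote→Q0. Q0=[P1] Q1=[P2,P4] Q2=[]
t=23-24: P1@Q0 runs 1, rem=1, I/O yield, promote→Q0. Q0=[P1] Q1=[P2,P4] Q2=[]
t=24-25: P1@Q0 runs 1, rem=0, completes. Q0=[] Q1=[P2,P4] Q2=[]
t=25-30: P2@Q1 runs 5, rem=5, quantum used, demote→Q2. Q0=[] Q1=[P4] Q2=[P2]
t=30-35: P4@Q1 runs 5, rem=4, quantum used, demote→Q2. Q0=[] Q1=[] Q2=[P2,P4]
t=35-40: P2@Q2 runs 5, rem=0, completes. Q0=[] Q1=[] Q2=[P4]
t=40-44: P4@Q2 runs 4, rem=0, completes. Q0=[] Q1=[] Q2=[]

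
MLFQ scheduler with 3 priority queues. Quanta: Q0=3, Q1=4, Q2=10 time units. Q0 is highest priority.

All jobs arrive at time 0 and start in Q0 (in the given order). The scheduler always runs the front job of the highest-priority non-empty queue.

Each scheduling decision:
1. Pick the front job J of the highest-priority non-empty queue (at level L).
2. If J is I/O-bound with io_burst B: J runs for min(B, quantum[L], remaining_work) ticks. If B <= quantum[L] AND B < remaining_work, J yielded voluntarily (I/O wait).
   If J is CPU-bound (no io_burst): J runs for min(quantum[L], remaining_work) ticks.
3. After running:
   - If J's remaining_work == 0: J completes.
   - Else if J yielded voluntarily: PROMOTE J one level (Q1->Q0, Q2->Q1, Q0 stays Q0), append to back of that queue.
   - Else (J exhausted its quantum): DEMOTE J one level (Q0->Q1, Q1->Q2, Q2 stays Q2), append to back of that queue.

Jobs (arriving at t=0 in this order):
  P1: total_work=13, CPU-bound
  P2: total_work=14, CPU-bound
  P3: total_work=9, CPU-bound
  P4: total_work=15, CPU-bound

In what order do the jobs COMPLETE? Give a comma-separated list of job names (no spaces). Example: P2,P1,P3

t=0-3: P1@Q0 runs 3, rem=10, quantum used, demote→Q1. Q0=[P2,P3,P4] Q1=[P1] Q2=[]
t=3-6: P2@Q0 runs 3, rem=11, quantum used, demote→Q1. Q0=[P3,P4] Q1=[P1,P2] Q2=[]
t=6-9: P3@Q0 runs 3, rem=6, quantum used, demote→Q1. Q0=[P4] Q1=[P1,P2,P3] Q2=[]
t=9-12: P4@Q0 runs 3, rem=12, quantum used, demote→Q1. Q0=[] Q1=[P1,P2,P3,P4] Q2=[]
t=12-16: P1@Q1 runs 4, rem=6, quantum used, demote→Q2. Q0=[] Q1=[P2,P3,P4] Q2=[P1]
t=16-20: P2@Q1 runs 4, rem=7, quantum used, demote→Q2. Q0=[] Q1=[P3,P4] Q2=[P1,P2]
t=20-24: P3@Q1 runs 4, rem=2, quantum used, demote→Q2. Q0=[] Q1=[P4] Q2=[P1,P2,P3]
t=24-28: P4@Q1 runs 4, rem=8, quantum used, demote→Q2. Q0=[] Q1=[] Q2=[P1,P2,P3,P4]
t=28-34: P1@Q2 runs 6, rem=0, completes. Q0=[] Q1=[] Q2=[P2,P3,P4]
t=34-41: P2@Q2 runs 7, rem=0, completes. Q0=[] Q1=[] Q2=[P3,P4]
t=41-43: P3@Q2 runs 2, rem=0, completes. Q0=[] Q1=[] Q2=[P4]
t=43-51: P4@Q2 runs 8, rem=0, completes. Q0=[] Q1=[] Q2=[]

Answer: P1,P2,P3,P4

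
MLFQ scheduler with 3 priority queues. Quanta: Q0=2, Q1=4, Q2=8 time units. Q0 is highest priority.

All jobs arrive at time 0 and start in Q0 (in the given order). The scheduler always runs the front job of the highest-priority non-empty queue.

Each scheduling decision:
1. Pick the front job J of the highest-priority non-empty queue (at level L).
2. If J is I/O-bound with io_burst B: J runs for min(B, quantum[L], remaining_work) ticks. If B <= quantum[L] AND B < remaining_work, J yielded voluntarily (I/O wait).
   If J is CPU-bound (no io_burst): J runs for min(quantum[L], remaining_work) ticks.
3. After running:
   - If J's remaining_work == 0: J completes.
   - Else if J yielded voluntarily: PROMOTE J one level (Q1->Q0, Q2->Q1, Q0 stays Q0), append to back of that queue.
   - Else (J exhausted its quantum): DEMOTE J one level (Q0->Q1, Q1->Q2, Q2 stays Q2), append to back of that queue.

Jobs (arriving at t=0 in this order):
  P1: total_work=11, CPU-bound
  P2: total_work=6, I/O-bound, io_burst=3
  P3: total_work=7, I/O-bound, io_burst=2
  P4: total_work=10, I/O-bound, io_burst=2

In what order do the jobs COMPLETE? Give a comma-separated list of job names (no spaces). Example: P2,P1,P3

t=0-2: P1@Q0 runs 2, rem=9, quantum used, demote→Q1. Q0=[P2,P3,P4] Q1=[P1] Q2=[]
t=2-4: P2@Q0 runs 2, rem=4, quantum used, demote→Q1. Q0=[P3,P4] Q1=[P1,P2] Q2=[]
t=4-6: P3@Q0 runs 2, rem=5, I/O yield, promote→Q0. Q0=[P4,P3] Q1=[P1,P2] Q2=[]
t=6-8: P4@Q0 runs 2, rem=8, I/O yield, promote→Q0. Q0=[P3,P4] Q1=[P1,P2] Q2=[]
t=8-10: P3@Q0 runs 2, rem=3, I/O yield, promote→Q0. Q0=[P4,P3] Q1=[P1,P2] Q2=[]
t=10-12: P4@Q0 runs 2, rem=6, I/O yield, promote→Q0. Q0=[P3,P4] Q1=[P1,P2] Q2=[]
t=12-14: P3@Q0 runs 2, rem=1, I/O yield, promote→Q0. Q0=[P4,P3] Q1=[P1,P2] Q2=[]
t=14-16: P4@Q0 runs 2, rem=4, I/O yield, promote→Q0. Q0=[P3,P4] Q1=[P1,P2] Q2=[]
t=16-17: P3@Q0 runs 1, rem=0, completes. Q0=[P4] Q1=[P1,P2] Q2=[]
t=17-19: P4@Q0 runs 2, rem=2, I/O yield, promote→Q0. Q0=[P4] Q1=[P1,P2] Q2=[]
t=19-21: P4@Q0 runs 2, rem=0, completes. Q0=[] Q1=[P1,P2] Q2=[]
t=21-25: P1@Q1 runs 4, rem=5, quantum used, demote→Q2. Q0=[] Q1=[P2] Q2=[P1]
t=25-28: P2@Q1 runs 3, rem=1, I/O yield, promote→Q0. Q0=[P2] Q1=[] Q2=[P1]
t=28-29: P2@Q0 runs 1, rem=0, completes. Q0=[] Q1=[] Q2=[P1]
t=29-34: P1@Q2 runs 5, rem=0, completes. Q0=[] Q1=[] Q2=[]

Answer: P3,P4,P2,P1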